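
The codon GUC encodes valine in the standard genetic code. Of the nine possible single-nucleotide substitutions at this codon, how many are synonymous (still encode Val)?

Position 1: none → 0 synonymous.
Position 2: none → 0 synonymous.
Position 3: GUU, GUA, GUG → 3 synonymous.
Total: 0 + 0 + 3 = 3.

3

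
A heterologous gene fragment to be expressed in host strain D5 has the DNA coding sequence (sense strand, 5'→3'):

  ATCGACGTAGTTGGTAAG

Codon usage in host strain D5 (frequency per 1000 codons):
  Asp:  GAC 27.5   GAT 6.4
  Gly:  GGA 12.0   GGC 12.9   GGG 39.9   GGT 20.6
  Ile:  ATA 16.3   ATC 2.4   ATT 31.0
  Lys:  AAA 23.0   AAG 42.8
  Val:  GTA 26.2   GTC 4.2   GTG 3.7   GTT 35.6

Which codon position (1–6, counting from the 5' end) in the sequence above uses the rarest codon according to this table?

1

Codon 1 ATC (Ile): 2.4 per 1000.
Codon 2 GAC (Asp): 27.5 per 1000.
Codon 3 GTA (Val): 26.2 per 1000.
Codon 4 GTT (Val): 35.6 per 1000.
Codon 5 GGT (Gly): 20.6 per 1000.
Codon 6 AAG (Lys): 42.8 per 1000.
Lowest frequency is 2.4 at codon 1.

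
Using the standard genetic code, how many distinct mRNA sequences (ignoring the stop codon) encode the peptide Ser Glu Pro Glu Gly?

Ser: 6 codons.
Glu: 2 codons.
Pro: 4 codons.
Glu: 2 codons.
Gly: 4 codons.
6 × 2 × 4 × 2 × 4 = 384.

384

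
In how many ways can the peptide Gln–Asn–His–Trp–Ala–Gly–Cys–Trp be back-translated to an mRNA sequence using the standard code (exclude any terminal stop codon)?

256

Gln: 2 codons.
Asn: 2 codons.
His: 2 codons.
Trp: 1 codon.
Ala: 4 codons.
Gly: 4 codons.
Cys: 2 codons.
Trp: 1 codon.
2 × 2 × 2 × 1 × 4 × 4 × 2 × 1 = 256.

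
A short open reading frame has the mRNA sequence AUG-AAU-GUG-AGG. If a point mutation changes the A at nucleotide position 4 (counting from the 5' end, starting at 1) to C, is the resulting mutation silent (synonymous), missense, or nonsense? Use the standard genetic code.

missense

Position 4 falls in codon 2: AAU → Asn.
After the substitution the codon is CAU → His.
Asn ≠ His, so this is a missense mutation.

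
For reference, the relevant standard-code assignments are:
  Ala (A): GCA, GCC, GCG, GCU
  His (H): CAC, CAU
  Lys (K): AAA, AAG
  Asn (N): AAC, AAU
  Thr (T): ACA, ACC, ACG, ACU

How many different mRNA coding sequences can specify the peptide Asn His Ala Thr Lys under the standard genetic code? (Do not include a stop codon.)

Asn: 2 codons.
His: 2 codons.
Ala: 4 codons.
Thr: 4 codons.
Lys: 2 codons.
2 × 2 × 4 × 4 × 2 = 128.

128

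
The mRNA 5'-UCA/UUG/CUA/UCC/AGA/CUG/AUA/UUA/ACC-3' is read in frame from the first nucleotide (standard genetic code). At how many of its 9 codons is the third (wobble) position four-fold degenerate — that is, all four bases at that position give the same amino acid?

Codon 1 UCA (Ser): third position 4-fold.
Codon 2 UUG (Leu): third position 2-fold.
Codon 3 CUA (Leu): third position 4-fold.
Codon 4 UCC (Ser): third position 4-fold.
Codon 5 AGA (Arg): third position 2-fold.
Codon 6 CUG (Leu): third position 4-fold.
Codon 7 AUA (Ile): third position 3-fold.
Codon 8 UUA (Leu): third position 2-fold.
Codon 9 ACC (Thr): third position 4-fold.
Four-fold degenerate third positions: 5.

5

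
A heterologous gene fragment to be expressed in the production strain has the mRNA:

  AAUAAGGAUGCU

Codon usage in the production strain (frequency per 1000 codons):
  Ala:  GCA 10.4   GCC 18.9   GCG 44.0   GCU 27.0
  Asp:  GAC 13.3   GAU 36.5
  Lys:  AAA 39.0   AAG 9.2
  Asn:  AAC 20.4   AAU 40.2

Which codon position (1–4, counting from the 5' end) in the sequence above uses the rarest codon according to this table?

Codon 1 AAU (Asn): 40.2 per 1000.
Codon 2 AAG (Lys): 9.2 per 1000.
Codon 3 GAU (Asp): 36.5 per 1000.
Codon 4 GCU (Ala): 27.0 per 1000.
Lowest frequency is 9.2 at codon 2.

2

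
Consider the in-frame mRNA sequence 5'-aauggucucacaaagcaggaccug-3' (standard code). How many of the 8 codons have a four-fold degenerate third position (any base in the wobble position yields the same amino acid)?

4

Codon 1 AAU (Asn): third position 2-fold.
Codon 2 GGU (Gly): third position 4-fold.
Codon 3 CUC (Leu): third position 4-fold.
Codon 4 ACA (Thr): third position 4-fold.
Codon 5 AAG (Lys): third position 2-fold.
Codon 6 CAG (Gln): third position 2-fold.
Codon 7 GAC (Asp): third position 2-fold.
Codon 8 CUG (Leu): third position 4-fold.
Four-fold degenerate third positions: 4.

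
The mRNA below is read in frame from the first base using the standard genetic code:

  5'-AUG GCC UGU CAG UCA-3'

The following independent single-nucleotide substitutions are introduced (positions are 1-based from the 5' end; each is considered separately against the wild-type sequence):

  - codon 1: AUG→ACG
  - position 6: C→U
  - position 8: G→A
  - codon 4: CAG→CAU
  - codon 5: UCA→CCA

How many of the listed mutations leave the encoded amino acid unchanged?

1

Codon 1: AUG (Met) → ACG (Thr) — missense.
Codon 2: GCC (Ala) → GCU (Ala) — synonymous.
Codon 3: UGU (Cys) → UAU (Tyr) — missense.
Codon 4: CAG (Gln) → CAU (His) — missense.
Codon 5: UCA (Ser) → CCA (Pro) — missense.
Synonymous: 1 of 5.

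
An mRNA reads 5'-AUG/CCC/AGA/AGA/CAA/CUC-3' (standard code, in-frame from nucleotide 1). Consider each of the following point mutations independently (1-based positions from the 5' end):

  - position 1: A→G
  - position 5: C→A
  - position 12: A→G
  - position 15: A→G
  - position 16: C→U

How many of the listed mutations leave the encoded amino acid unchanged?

2

Codon 1: AUG (Met) → GUG (Val) — missense.
Codon 2: CCC (Pro) → CAC (His) — missense.
Codon 4: AGA (Arg) → AGG (Arg) — synonymous.
Codon 5: CAA (Gln) → CAG (Gln) — synonymous.
Codon 6: CUC (Leu) → UUC (Phe) — missense.
Synonymous: 2 of 5.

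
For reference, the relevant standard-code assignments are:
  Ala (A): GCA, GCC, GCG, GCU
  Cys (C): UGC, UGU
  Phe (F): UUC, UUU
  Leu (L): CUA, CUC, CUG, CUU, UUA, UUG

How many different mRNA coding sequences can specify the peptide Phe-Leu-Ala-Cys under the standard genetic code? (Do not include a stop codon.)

Phe: 2 codons.
Leu: 6 codons.
Ala: 4 codons.
Cys: 2 codons.
2 × 6 × 4 × 2 = 96.

96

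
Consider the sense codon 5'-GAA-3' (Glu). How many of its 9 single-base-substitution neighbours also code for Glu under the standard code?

1

Position 1: none → 0 synonymous.
Position 2: none → 0 synonymous.
Position 3: GAG → 1 synonymous.
Total: 0 + 0 + 1 = 1.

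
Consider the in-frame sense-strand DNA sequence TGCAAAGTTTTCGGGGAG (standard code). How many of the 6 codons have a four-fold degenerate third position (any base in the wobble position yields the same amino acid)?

Codon 1 TGC (Cys): third position 2-fold.
Codon 2 AAA (Lys): third position 2-fold.
Codon 3 GTT (Val): third position 4-fold.
Codon 4 TTC (Phe): third position 2-fold.
Codon 5 GGG (Gly): third position 4-fold.
Codon 6 GAG (Glu): third position 2-fold.
Four-fold degenerate third positions: 2.

2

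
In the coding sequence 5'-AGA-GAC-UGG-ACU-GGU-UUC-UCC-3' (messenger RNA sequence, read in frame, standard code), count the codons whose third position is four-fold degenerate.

3

Codon 1 AGA (Arg): third position 2-fold.
Codon 2 GAC (Asp): third position 2-fold.
Codon 3 UGG (Trp): third position 1-fold.
Codon 4 ACU (Thr): third position 4-fold.
Codon 5 GGU (Gly): third position 4-fold.
Codon 6 UUC (Phe): third position 2-fold.
Codon 7 UCC (Ser): third position 4-fold.
Four-fold degenerate third positions: 3.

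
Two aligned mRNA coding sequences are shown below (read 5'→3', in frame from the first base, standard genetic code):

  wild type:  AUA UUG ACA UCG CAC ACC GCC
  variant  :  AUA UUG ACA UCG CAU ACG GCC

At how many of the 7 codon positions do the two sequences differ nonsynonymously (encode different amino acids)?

0

Codon 1: AUA Ile / AUA Ile — identical.
Codon 2: UUG Leu / UUG Leu — identical.
Codon 3: ACA Thr / ACA Thr — identical.
Codon 4: UCG Ser / UCG Ser — identical.
Codon 5: CAC His / CAU His — synonymous.
Codon 6: ACC Thr / ACG Thr — synonymous.
Codon 7: GCC Ala / GCC Ala — identical.
Nonsynonymous differences: 0.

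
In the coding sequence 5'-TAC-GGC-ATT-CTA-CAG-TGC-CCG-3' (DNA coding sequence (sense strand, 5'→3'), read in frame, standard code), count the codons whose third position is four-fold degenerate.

3

Codon 1 TAC (Tyr): third position 2-fold.
Codon 2 GGC (Gly): third position 4-fold.
Codon 3 ATT (Ile): third position 3-fold.
Codon 4 CTA (Leu): third position 4-fold.
Codon 5 CAG (Gln): third position 2-fold.
Codon 6 TGC (Cys): third position 2-fold.
Codon 7 CCG (Pro): third position 4-fold.
Four-fold degenerate third positions: 3.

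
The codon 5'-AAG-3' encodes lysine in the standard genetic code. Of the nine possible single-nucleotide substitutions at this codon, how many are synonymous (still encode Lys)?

Position 1: none → 0 synonymous.
Position 2: none → 0 synonymous.
Position 3: AAA → 1 synonymous.
Total: 0 + 0 + 1 = 1.

1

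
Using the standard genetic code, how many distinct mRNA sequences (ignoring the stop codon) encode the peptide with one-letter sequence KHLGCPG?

Lys: 2 codons.
His: 2 codons.
Leu: 6 codons.
Gly: 4 codons.
Cys: 2 codons.
Pro: 4 codons.
Gly: 4 codons.
2 × 2 × 6 × 4 × 2 × 4 × 4 = 3072.

3072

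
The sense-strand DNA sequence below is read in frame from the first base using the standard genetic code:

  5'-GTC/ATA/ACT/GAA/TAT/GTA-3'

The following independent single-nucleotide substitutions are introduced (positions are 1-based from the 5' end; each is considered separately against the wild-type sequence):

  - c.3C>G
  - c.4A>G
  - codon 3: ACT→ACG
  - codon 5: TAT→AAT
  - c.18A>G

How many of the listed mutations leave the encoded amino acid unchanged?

3

Codon 1: GTC (Val) → GTG (Val) — synonymous.
Codon 2: ATA (Ile) → GTA (Val) — missense.
Codon 3: ACT (Thr) → ACG (Thr) — synonymous.
Codon 5: TAT (Tyr) → AAT (Asn) — missense.
Codon 6: GTA (Val) → GTG (Val) — synonymous.
Synonymous: 3 of 5.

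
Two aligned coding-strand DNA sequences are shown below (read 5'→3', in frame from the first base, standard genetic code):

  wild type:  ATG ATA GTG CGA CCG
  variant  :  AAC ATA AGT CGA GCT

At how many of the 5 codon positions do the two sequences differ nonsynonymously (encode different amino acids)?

Codon 1: ATG Met / AAC Asn — nonsynonymous.
Codon 2: ATA Ile / ATA Ile — identical.
Codon 3: GTG Val / AGT Ser — nonsynonymous.
Codon 4: CGA Arg / CGA Arg — identical.
Codon 5: CCG Pro / GCT Ala — nonsynonymous.
Nonsynonymous differences: 3.

3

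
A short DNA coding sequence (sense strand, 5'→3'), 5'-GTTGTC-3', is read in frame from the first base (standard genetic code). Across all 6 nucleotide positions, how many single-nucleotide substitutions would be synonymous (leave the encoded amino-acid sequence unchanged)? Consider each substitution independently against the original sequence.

6

Codon 1 (GTT, Val): 3 synonymous substitutions.
Codon 2 (GTC, Val): 3 synonymous substitutions.
Total: 3 + 3 = 6.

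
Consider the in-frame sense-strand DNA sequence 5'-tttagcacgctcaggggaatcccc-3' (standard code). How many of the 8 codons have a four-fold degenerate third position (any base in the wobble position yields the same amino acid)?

4

Codon 1 TTT (Phe): third position 2-fold.
Codon 2 AGC (Ser): third position 2-fold.
Codon 3 ACG (Thr): third position 4-fold.
Codon 4 CTC (Leu): third position 4-fold.
Codon 5 AGG (Arg): third position 2-fold.
Codon 6 GGA (Gly): third position 4-fold.
Codon 7 ATC (Ile): third position 3-fold.
Codon 8 CCC (Pro): third position 4-fold.
Four-fold degenerate third positions: 4.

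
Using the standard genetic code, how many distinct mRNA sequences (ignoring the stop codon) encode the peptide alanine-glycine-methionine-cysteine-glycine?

Ala: 4 codons.
Gly: 4 codons.
Met: 1 codon.
Cys: 2 codons.
Gly: 4 codons.
4 × 4 × 1 × 2 × 4 = 128.

128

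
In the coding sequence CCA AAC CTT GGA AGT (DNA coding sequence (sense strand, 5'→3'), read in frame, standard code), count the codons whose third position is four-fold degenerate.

Codon 1 CCA (Pro): third position 4-fold.
Codon 2 AAC (Asn): third position 2-fold.
Codon 3 CTT (Leu): third position 4-fold.
Codon 4 GGA (Gly): third position 4-fold.
Codon 5 AGT (Ser): third position 2-fold.
Four-fold degenerate third positions: 3.

3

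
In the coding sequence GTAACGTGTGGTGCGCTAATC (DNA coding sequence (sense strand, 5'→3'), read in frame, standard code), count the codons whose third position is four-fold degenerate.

5

Codon 1 GTA (Val): third position 4-fold.
Codon 2 ACG (Thr): third position 4-fold.
Codon 3 TGT (Cys): third position 2-fold.
Codon 4 GGT (Gly): third position 4-fold.
Codon 5 GCG (Ala): third position 4-fold.
Codon 6 CTA (Leu): third position 4-fold.
Codon 7 ATC (Ile): third position 3-fold.
Four-fold degenerate third positions: 5.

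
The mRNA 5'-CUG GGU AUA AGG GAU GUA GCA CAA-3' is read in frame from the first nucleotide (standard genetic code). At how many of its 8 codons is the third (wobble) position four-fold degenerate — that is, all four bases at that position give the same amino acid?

4

Codon 1 CUG (Leu): third position 4-fold.
Codon 2 GGU (Gly): third position 4-fold.
Codon 3 AUA (Ile): third position 3-fold.
Codon 4 AGG (Arg): third position 2-fold.
Codon 5 GAU (Asp): third position 2-fold.
Codon 6 GUA (Val): third position 4-fold.
Codon 7 GCA (Ala): third position 4-fold.
Codon 8 CAA (Gln): third position 2-fold.
Four-fold degenerate third positions: 4.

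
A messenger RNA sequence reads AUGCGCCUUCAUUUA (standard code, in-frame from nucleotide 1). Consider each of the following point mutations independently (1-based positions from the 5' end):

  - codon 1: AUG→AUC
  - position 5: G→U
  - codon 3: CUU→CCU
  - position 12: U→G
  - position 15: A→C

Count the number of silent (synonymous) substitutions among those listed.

Codon 1: AUG (Met) → AUC (Ile) — missense.
Codon 2: CGC (Arg) → CUC (Leu) — missense.
Codon 3: CUU (Leu) → CCU (Pro) — missense.
Codon 4: CAU (His) → CAG (Gln) — missense.
Codon 5: UUA (Leu) → UUC (Phe) — missense.
Synonymous: 0 of 5.

0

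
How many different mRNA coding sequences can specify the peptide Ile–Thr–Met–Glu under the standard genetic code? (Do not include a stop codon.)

Ile: 3 codons.
Thr: 4 codons.
Met: 1 codon.
Glu: 2 codons.
3 × 4 × 1 × 2 = 24.

24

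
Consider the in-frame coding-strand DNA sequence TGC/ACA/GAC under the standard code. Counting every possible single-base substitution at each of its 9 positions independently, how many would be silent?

5

Codon 1 (TGC, Cys): 1 synonymous substitution.
Codon 2 (ACA, Thr): 3 synonymous substitutions.
Codon 3 (GAC, Asp): 1 synonymous substitution.
Total: 1 + 3 + 1 = 5.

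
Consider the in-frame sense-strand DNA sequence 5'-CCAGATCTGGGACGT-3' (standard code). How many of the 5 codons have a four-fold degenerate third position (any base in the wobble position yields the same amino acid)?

4

Codon 1 CCA (Pro): third position 4-fold.
Codon 2 GAT (Asp): third position 2-fold.
Codon 3 CTG (Leu): third position 4-fold.
Codon 4 GGA (Gly): third position 4-fold.
Codon 5 CGT (Arg): third position 4-fold.
Four-fold degenerate third positions: 4.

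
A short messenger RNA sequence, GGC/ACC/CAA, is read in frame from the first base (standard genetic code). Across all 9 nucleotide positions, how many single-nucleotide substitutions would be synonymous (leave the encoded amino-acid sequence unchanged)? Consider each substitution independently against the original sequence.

Codon 1 (GGC, Gly): 3 synonymous substitutions.
Codon 2 (ACC, Thr): 3 synonymous substitutions.
Codon 3 (CAA, Gln): 1 synonymous substitution.
Total: 3 + 3 + 1 = 7.

7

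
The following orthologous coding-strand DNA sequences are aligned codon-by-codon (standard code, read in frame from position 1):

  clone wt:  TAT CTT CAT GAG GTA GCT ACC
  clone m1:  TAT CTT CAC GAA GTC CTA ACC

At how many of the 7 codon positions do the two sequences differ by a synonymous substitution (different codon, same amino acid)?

3

Codon 1: TAT Tyr / TAT Tyr — identical.
Codon 2: CTT Leu / CTT Leu — identical.
Codon 3: CAT His / CAC His — synonymous.
Codon 4: GAG Glu / GAA Glu — synonymous.
Codon 5: GTA Val / GTC Val — synonymous.
Codon 6: GCT Ala / CTA Leu — nonsynonymous.
Codon 7: ACC Thr / ACC Thr — identical.
Synonymous differences: 3.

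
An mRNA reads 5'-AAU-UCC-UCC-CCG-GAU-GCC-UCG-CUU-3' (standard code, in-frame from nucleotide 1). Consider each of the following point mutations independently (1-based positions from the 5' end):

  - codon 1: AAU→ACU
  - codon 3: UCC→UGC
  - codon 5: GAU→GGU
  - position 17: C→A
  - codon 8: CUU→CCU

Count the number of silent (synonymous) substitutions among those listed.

0

Codon 1: AAU (Asn) → ACU (Thr) — missense.
Codon 3: UCC (Ser) → UGC (Cys) — missense.
Codon 5: GAU (Asp) → GGU (Gly) — missense.
Codon 6: GCC (Ala) → GAC (Asp) — missense.
Codon 8: CUU (Leu) → CCU (Pro) — missense.
Synonymous: 0 of 5.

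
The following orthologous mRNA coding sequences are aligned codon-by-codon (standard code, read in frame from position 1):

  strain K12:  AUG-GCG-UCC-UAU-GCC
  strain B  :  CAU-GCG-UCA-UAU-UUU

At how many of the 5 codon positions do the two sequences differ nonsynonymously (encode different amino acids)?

2

Codon 1: AUG Met / CAU His — nonsynonymous.
Codon 2: GCG Ala / GCG Ala — identical.
Codon 3: UCC Ser / UCA Ser — synonymous.
Codon 4: UAU Tyr / UAU Tyr — identical.
Codon 5: GCC Ala / UUU Phe — nonsynonymous.
Nonsynonymous differences: 2.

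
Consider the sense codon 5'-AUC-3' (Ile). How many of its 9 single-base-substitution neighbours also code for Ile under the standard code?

Position 1: none → 0 synonymous.
Position 2: none → 0 synonymous.
Position 3: AUU, AUA → 2 synonymous.
Total: 0 + 0 + 2 = 2.

2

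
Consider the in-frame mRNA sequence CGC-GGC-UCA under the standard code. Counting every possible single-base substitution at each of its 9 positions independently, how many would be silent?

Codon 1 (CGC, Arg): 3 synonymous substitutions.
Codon 2 (GGC, Gly): 3 synonymous substitutions.
Codon 3 (UCA, Ser): 3 synonymous substitutions.
Total: 3 + 3 + 3 = 9.

9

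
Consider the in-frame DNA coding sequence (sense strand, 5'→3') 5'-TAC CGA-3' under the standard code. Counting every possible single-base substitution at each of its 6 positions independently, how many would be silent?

Codon 1 (TAC, Tyr): 1 synonymous substitution.
Codon 2 (CGA, Arg): 4 synonymous substitutions.
Total: 1 + 4 = 5.

5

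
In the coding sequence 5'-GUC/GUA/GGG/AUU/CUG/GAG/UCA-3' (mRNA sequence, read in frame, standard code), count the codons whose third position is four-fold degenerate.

5

Codon 1 GUC (Val): third position 4-fold.
Codon 2 GUA (Val): third position 4-fold.
Codon 3 GGG (Gly): third position 4-fold.
Codon 4 AUU (Ile): third position 3-fold.
Codon 5 CUG (Leu): third position 4-fold.
Codon 6 GAG (Glu): third position 2-fold.
Codon 7 UCA (Ser): third position 4-fold.
Four-fold degenerate third positions: 5.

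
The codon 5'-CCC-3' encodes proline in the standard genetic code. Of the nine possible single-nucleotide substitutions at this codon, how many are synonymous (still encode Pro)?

Position 1: none → 0 synonymous.
Position 2: none → 0 synonymous.
Position 3: CCU, CCA, CCG → 3 synonymous.
Total: 0 + 0 + 3 = 3.

3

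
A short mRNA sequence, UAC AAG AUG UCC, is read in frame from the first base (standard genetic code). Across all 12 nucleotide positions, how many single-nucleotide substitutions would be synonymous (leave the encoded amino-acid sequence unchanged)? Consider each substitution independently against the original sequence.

5

Codon 1 (UAC, Tyr): 1 synonymous substitution.
Codon 2 (AAG, Lys): 1 synonymous substitution.
Codon 3 (AUG, Met): 0 synonymous substitutions.
Codon 4 (UCC, Ser): 3 synonymous substitutions.
Total: 1 + 1 + 0 + 3 = 5.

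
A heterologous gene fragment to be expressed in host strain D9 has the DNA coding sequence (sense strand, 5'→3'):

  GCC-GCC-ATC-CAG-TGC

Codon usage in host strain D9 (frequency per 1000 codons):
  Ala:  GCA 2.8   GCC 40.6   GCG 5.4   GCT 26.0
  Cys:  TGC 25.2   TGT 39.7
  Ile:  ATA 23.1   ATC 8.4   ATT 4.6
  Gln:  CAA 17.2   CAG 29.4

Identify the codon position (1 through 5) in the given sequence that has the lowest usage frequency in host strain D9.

Codon 1 GCC (Ala): 40.6 per 1000.
Codon 2 GCC (Ala): 40.6 per 1000.
Codon 3 ATC (Ile): 8.4 per 1000.
Codon 4 CAG (Gln): 29.4 per 1000.
Codon 5 TGC (Cys): 25.2 per 1000.
Lowest frequency is 8.4 at codon 3.

3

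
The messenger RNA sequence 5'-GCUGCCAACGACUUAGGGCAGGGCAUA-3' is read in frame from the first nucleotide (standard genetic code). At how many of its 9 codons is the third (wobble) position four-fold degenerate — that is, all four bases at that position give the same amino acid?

Codon 1 GCU (Ala): third position 4-fold.
Codon 2 GCC (Ala): third position 4-fold.
Codon 3 AAC (Asn): third position 2-fold.
Codon 4 GAC (Asp): third position 2-fold.
Codon 5 UUA (Leu): third position 2-fold.
Codon 6 GGG (Gly): third position 4-fold.
Codon 7 CAG (Gln): third position 2-fold.
Codon 8 GGC (Gly): third position 4-fold.
Codon 9 AUA (Ile): third position 3-fold.
Four-fold degenerate third positions: 4.

4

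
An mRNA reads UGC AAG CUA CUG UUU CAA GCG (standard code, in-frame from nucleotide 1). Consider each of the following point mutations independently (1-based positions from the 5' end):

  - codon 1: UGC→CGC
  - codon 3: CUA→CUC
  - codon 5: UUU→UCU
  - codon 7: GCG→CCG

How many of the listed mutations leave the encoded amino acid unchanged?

1

Codon 1: UGC (Cys) → CGC (Arg) — missense.
Codon 3: CUA (Leu) → CUC (Leu) — synonymous.
Codon 5: UUU (Phe) → UCU (Ser) — missense.
Codon 7: GCG (Ala) → CCG (Pro) — missense.
Synonymous: 1 of 4.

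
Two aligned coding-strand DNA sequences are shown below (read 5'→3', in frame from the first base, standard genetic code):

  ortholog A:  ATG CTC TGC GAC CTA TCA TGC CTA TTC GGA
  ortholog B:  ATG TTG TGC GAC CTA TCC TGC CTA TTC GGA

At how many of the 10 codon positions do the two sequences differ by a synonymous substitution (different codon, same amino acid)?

2

Codon 1: ATG Met / ATG Met — identical.
Codon 2: CTC Leu / TTG Leu — synonymous.
Codon 3: TGC Cys / TGC Cys — identical.
Codon 4: GAC Asp / GAC Asp — identical.
Codon 5: CTA Leu / CTA Leu — identical.
Codon 6: TCA Ser / TCC Ser — synonymous.
Codon 7: TGC Cys / TGC Cys — identical.
Codon 8: CTA Leu / CTA Leu — identical.
Codon 9: TTC Phe / TTC Phe — identical.
Codon 10: GGA Gly / GGA Gly — identical.
Synonymous differences: 2.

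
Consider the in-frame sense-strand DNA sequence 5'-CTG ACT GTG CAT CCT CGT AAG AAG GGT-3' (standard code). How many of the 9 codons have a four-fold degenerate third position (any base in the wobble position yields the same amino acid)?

6

Codon 1 CTG (Leu): third position 4-fold.
Codon 2 ACT (Thr): third position 4-fold.
Codon 3 GTG (Val): third position 4-fold.
Codon 4 CAT (His): third position 2-fold.
Codon 5 CCT (Pro): third position 4-fold.
Codon 6 CGT (Arg): third position 4-fold.
Codon 7 AAG (Lys): third position 2-fold.
Codon 8 AAG (Lys): third position 2-fold.
Codon 9 GGT (Gly): third position 4-fold.
Four-fold degenerate third positions: 6.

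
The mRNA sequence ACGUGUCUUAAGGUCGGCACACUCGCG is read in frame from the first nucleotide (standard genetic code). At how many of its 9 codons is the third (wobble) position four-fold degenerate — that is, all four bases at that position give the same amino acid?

Codon 1 ACG (Thr): third position 4-fold.
Codon 2 UGU (Cys): third position 2-fold.
Codon 3 CUU (Leu): third position 4-fold.
Codon 4 AAG (Lys): third position 2-fold.
Codon 5 GUC (Val): third position 4-fold.
Codon 6 GGC (Gly): third position 4-fold.
Codon 7 ACA (Thr): third position 4-fold.
Codon 8 CUC (Leu): third position 4-fold.
Codon 9 GCG (Ala): third position 4-fold.
Four-fold degenerate third positions: 7.

7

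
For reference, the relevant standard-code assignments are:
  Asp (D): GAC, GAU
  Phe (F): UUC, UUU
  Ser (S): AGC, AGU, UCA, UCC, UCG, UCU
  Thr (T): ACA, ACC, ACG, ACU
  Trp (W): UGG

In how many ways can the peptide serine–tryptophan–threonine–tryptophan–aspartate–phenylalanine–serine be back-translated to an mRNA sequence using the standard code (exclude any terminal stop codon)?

Ser: 6 codons.
Trp: 1 codon.
Thr: 4 codons.
Trp: 1 codon.
Asp: 2 codons.
Phe: 2 codons.
Ser: 6 codons.
6 × 1 × 4 × 1 × 2 × 2 × 6 = 576.

576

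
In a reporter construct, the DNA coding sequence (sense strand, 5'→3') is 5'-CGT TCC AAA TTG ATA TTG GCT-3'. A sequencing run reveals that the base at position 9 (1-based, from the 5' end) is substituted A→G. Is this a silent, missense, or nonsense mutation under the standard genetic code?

silent

Position 9 falls in codon 3: AAA → Lys.
After the substitution the codon is AAG → Lys.
Both encode Lys, so the change is synonymous.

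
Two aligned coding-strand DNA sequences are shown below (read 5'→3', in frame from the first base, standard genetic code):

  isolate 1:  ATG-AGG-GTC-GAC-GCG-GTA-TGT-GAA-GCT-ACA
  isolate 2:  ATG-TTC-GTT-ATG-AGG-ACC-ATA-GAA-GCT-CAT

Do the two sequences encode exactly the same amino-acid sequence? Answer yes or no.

no

Codon 1: ATG Met / ATG Met — identical.
Codon 2: AGG Arg / TTC Phe — nonsynonymous.
Codon 3: GTC Val / GTT Val — synonymous.
Codon 4: GAC Asp / ATG Met — nonsynonymous.
Codon 5: GCG Ala / AGG Arg — nonsynonymous.
Codon 6: GTA Val / ACC Thr — nonsynonymous.
Codon 7: TGT Cys / ATA Ile — nonsynonymous.
Codon 8: GAA Glu / GAA Glu — identical.
Codon 9: GCT Ala / GCT Ala — identical.
Codon 10: ACA Thr / CAT His — nonsynonymous.
Nonsynonymous differences: 6 → different protein.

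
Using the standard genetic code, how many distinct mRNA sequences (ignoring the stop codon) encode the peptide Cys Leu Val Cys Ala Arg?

2304

Cys: 2 codons.
Leu: 6 codons.
Val: 4 codons.
Cys: 2 codons.
Ala: 4 codons.
Arg: 6 codons.
2 × 6 × 4 × 2 × 4 × 6 = 2304.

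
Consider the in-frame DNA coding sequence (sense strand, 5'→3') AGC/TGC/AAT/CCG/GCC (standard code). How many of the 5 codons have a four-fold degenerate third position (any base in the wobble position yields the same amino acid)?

Codon 1 AGC (Ser): third position 2-fold.
Codon 2 TGC (Cys): third position 2-fold.
Codon 3 AAT (Asn): third position 2-fold.
Codon 4 CCG (Pro): third position 4-fold.
Codon 5 GCC (Ala): third position 4-fold.
Four-fold degenerate third positions: 2.

2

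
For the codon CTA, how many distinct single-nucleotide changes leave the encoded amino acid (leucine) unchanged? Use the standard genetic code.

4

Position 1: TTA → 1 synonymous.
Position 2: none → 0 synonymous.
Position 3: CTT, CTC, CTG → 3 synonymous.
Total: 1 + 0 + 3 = 4.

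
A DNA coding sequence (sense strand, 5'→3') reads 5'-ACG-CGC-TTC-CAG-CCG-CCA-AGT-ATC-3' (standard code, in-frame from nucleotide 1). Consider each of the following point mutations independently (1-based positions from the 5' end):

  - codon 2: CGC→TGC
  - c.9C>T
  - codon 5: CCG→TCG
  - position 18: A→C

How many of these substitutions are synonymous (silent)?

Codon 2: CGC (Arg) → TGC (Cys) — missense.
Codon 3: TTC (Phe) → TTT (Phe) — synonymous.
Codon 5: CCG (Pro) → TCG (Ser) — missense.
Codon 6: CCA (Pro) → CCC (Pro) — synonymous.
Synonymous: 2 of 4.

2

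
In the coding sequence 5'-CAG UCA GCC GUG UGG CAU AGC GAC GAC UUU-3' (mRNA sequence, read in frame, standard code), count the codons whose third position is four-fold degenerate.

Codon 1 CAG (Gln): third position 2-fold.
Codon 2 UCA (Ser): third position 4-fold.
Codon 3 GCC (Ala): third position 4-fold.
Codon 4 GUG (Val): third position 4-fold.
Codon 5 UGG (Trp): third position 1-fold.
Codon 6 CAU (His): third position 2-fold.
Codon 7 AGC (Ser): third position 2-fold.
Codon 8 GAC (Asp): third position 2-fold.
Codon 9 GAC (Asp): third position 2-fold.
Codon 10 UUU (Phe): third position 2-fold.
Four-fold degenerate third positions: 3.

3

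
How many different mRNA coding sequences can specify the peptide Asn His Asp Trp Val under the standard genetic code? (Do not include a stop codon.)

Asn: 2 codons.
His: 2 codons.
Asp: 2 codons.
Trp: 1 codon.
Val: 4 codons.
2 × 2 × 2 × 1 × 4 = 32.

32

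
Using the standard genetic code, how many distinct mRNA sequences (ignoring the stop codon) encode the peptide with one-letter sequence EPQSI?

288

Glu: 2 codons.
Pro: 4 codons.
Gln: 2 codons.
Ser: 6 codons.
Ile: 3 codons.
2 × 4 × 2 × 6 × 3 = 288.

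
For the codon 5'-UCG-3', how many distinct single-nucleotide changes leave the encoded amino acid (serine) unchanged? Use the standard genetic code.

3

Position 1: none → 0 synonymous.
Position 2: none → 0 synonymous.
Position 3: UCU, UCC, UCA → 3 synonymous.
Total: 0 + 0 + 3 = 3.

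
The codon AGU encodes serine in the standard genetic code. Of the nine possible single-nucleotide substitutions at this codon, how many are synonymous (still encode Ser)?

Position 1: none → 0 synonymous.
Position 2: none → 0 synonymous.
Position 3: AGC → 1 synonymous.
Total: 0 + 0 + 1 = 1.

1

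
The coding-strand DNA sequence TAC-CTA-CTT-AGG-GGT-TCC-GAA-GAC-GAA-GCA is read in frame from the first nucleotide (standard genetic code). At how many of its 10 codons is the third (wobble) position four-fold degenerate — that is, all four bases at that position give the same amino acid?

Codon 1 TAC (Tyr): third position 2-fold.
Codon 2 CTA (Leu): third position 4-fold.
Codon 3 CTT (Leu): third position 4-fold.
Codon 4 AGG (Arg): third position 2-fold.
Codon 5 GGT (Gly): third position 4-fold.
Codon 6 TCC (Ser): third position 4-fold.
Codon 7 GAA (Glu): third position 2-fold.
Codon 8 GAC (Asp): third position 2-fold.
Codon 9 GAA (Glu): third position 2-fold.
Codon 10 GCA (Ala): third position 4-fold.
Four-fold degenerate third positions: 5.

5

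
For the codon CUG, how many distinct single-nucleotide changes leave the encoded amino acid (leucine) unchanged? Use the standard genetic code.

4

Position 1: UUG → 1 synonymous.
Position 2: none → 0 synonymous.
Position 3: CUU, CUC, CUA → 3 synonymous.
Total: 1 + 0 + 3 = 4.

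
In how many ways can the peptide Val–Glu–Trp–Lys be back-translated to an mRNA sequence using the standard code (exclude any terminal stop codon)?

Val: 4 codons.
Glu: 2 codons.
Trp: 1 codon.
Lys: 2 codons.
4 × 2 × 1 × 2 = 16.

16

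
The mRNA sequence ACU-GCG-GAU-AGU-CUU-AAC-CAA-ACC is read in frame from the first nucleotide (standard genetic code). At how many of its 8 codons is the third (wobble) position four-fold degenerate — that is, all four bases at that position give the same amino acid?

Codon 1 ACU (Thr): third position 4-fold.
Codon 2 GCG (Ala): third position 4-fold.
Codon 3 GAU (Asp): third position 2-fold.
Codon 4 AGU (Ser): third position 2-fold.
Codon 5 CUU (Leu): third position 4-fold.
Codon 6 AAC (Asn): third position 2-fold.
Codon 7 CAA (Gln): third position 2-fold.
Codon 8 ACC (Thr): third position 4-fold.
Four-fold degenerate third positions: 4.

4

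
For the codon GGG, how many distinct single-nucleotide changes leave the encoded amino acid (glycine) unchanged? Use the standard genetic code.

3

Position 1: none → 0 synonymous.
Position 2: none → 0 synonymous.
Position 3: GGU, GGC, GGA → 3 synonymous.
Total: 0 + 0 + 3 = 3.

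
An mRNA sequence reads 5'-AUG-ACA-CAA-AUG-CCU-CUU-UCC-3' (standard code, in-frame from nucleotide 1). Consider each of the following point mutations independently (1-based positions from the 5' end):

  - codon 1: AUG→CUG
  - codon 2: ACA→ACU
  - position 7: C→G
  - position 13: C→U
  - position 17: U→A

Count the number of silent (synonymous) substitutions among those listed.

Codon 1: AUG (Met) → CUG (Leu) — missense.
Codon 2: ACA (Thr) → ACU (Thr) — synonymous.
Codon 3: CAA (Gln) → GAA (Glu) — missense.
Codon 5: CCU (Pro) → UCU (Ser) — missense.
Codon 6: CUU (Leu) → CAU (His) — missense.
Synonymous: 1 of 5.

1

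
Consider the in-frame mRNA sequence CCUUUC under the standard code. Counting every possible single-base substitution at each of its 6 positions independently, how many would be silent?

4

Codon 1 (CCU, Pro): 3 synonymous substitutions.
Codon 2 (UUC, Phe): 1 synonymous substitution.
Total: 3 + 1 = 4.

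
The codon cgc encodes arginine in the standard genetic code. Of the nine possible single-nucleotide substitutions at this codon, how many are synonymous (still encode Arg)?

Position 1: none → 0 synonymous.
Position 2: none → 0 synonymous.
Position 3: CGT, CGA, CGG → 3 synonymous.
Total: 0 + 0 + 3 = 3.

3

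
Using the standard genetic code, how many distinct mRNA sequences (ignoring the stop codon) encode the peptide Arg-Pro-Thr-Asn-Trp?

Arg: 6 codons.
Pro: 4 codons.
Thr: 4 codons.
Asn: 2 codons.
Trp: 1 codon.
6 × 4 × 4 × 2 × 1 = 192.

192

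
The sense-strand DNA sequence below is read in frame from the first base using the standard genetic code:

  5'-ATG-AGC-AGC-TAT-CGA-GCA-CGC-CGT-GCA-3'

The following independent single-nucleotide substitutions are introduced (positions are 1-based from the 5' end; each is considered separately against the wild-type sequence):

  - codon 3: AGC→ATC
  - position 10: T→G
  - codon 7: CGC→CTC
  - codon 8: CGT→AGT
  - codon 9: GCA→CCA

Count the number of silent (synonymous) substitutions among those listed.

Codon 3: AGC (Ser) → ATC (Ile) — missense.
Codon 4: TAT (Tyr) → GAT (Asp) — missense.
Codon 7: CGC (Arg) → CTC (Leu) — missense.
Codon 8: CGT (Arg) → AGT (Ser) — missense.
Codon 9: GCA (Ala) → CCA (Pro) — missense.
Synonymous: 0 of 5.

0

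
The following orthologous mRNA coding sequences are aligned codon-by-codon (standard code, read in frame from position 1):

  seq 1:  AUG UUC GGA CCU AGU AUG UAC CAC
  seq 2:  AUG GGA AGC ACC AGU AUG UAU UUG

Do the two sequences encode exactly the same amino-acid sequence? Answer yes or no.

no

Codon 1: AUG Met / AUG Met — identical.
Codon 2: UUC Phe / GGA Gly — nonsynonymous.
Codon 3: GGA Gly / AGC Ser — nonsynonymous.
Codon 4: CCU Pro / ACC Thr — nonsynonymous.
Codon 5: AGU Ser / AGU Ser — identical.
Codon 6: AUG Met / AUG Met — identical.
Codon 7: UAC Tyr / UAU Tyr — synonymous.
Codon 8: CAC His / UUG Leu — nonsynonymous.
Nonsynonymous differences: 4 → different protein.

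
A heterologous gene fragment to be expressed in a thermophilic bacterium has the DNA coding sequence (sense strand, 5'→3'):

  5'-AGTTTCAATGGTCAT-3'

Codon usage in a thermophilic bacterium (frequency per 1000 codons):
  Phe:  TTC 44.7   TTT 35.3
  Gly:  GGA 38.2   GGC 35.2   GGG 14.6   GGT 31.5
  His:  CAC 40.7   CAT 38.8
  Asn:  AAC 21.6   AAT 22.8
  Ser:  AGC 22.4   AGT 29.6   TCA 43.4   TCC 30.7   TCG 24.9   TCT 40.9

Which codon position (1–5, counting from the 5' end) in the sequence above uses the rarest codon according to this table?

3

Codon 1 AGT (Ser): 29.6 per 1000.
Codon 2 TTC (Phe): 44.7 per 1000.
Codon 3 AAT (Asn): 22.8 per 1000.
Codon 4 GGT (Gly): 31.5 per 1000.
Codon 5 CAT (His): 38.8 per 1000.
Lowest frequency is 22.8 at codon 3.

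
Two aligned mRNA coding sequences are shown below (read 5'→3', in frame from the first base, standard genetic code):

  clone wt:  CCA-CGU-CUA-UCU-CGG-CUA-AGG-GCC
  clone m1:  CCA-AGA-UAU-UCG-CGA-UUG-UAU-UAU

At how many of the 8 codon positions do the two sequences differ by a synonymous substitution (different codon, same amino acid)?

Codon 1: CCA Pro / CCA Pro — identical.
Codon 2: CGU Arg / AGA Arg — synonymous.
Codon 3: CUA Leu / UAU Tyr — nonsynonymous.
Codon 4: UCU Ser / UCG Ser — synonymous.
Codon 5: CGG Arg / CGA Arg — synonymous.
Codon 6: CUA Leu / UUG Leu — synonymous.
Codon 7: AGG Arg / UAU Tyr — nonsynonymous.
Codon 8: GCC Ala / UAU Tyr — nonsynonymous.
Synonymous differences: 4.

4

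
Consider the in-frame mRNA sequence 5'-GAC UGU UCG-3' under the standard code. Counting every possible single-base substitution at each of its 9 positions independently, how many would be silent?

5

Codon 1 (GAC, Asp): 1 synonymous substitution.
Codon 2 (UGU, Cys): 1 synonymous substitution.
Codon 3 (UCG, Ser): 3 synonymous substitutions.
Total: 1 + 1 + 3 = 5.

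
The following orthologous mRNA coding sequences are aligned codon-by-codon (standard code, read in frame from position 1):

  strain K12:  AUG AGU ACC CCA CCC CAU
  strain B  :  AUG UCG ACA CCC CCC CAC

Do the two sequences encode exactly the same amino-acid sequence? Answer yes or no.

yes

Codon 1: AUG Met / AUG Met — identical.
Codon 2: AGU Ser / UCG Ser — synonymous.
Codon 3: ACC Thr / ACA Thr — synonymous.
Codon 4: CCA Pro / CCC Pro — synonymous.
Codon 5: CCC Pro / CCC Pro — identical.
Codon 6: CAU His / CAC His — synonymous.
Nonsynonymous differences: 0 → same protein.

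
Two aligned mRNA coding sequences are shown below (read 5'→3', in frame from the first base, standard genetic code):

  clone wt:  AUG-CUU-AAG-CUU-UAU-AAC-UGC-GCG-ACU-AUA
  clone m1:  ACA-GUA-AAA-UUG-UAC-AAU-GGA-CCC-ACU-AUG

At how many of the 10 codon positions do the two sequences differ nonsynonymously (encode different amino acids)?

Codon 1: AUG Met / ACA Thr — nonsynonymous.
Codon 2: CUU Leu / GUA Val — nonsynonymous.
Codon 3: AAG Lys / AAA Lys — synonymous.
Codon 4: CUU Leu / UUG Leu — synonymous.
Codon 5: UAU Tyr / UAC Tyr — synonymous.
Codon 6: AAC Asn / AAU Asn — synonymous.
Codon 7: UGC Cys / GGA Gly — nonsynonymous.
Codon 8: GCG Ala / CCC Pro — nonsynonymous.
Codon 9: ACU Thr / ACU Thr — identical.
Codon 10: AUA Ile / AUG Met — nonsynonymous.
Nonsynonymous differences: 5.

5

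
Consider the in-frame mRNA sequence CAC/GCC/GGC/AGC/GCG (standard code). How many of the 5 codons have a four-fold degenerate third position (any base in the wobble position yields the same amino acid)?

3

Codon 1 CAC (His): third position 2-fold.
Codon 2 GCC (Ala): third position 4-fold.
Codon 3 GGC (Gly): third position 4-fold.
Codon 4 AGC (Ser): third position 2-fold.
Codon 5 GCG (Ala): third position 4-fold.
Four-fold degenerate third positions: 3.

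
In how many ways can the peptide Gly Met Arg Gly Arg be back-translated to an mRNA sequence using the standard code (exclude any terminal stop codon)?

576

Gly: 4 codons.
Met: 1 codon.
Arg: 6 codons.
Gly: 4 codons.
Arg: 6 codons.
4 × 1 × 6 × 4 × 6 = 576.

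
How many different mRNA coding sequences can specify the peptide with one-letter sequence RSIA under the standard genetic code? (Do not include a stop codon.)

Arg: 6 codons.
Ser: 6 codons.
Ile: 3 codons.
Ala: 4 codons.
6 × 6 × 3 × 4 = 432.

432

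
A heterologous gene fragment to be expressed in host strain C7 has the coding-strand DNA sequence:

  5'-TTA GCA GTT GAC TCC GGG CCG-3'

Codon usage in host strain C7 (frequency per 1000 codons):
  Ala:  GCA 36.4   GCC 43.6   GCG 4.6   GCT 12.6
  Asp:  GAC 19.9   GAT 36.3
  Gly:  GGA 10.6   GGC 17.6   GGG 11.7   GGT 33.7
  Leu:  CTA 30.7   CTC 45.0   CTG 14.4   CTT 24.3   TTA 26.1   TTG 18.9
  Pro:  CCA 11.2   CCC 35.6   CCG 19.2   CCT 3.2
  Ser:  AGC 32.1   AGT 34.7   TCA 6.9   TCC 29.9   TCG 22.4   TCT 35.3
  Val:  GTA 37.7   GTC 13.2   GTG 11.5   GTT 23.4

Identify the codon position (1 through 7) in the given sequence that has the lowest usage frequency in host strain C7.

Codon 1 TTA (Leu): 26.1 per 1000.
Codon 2 GCA (Ala): 36.4 per 1000.
Codon 3 GTT (Val): 23.4 per 1000.
Codon 4 GAC (Asp): 19.9 per 1000.
Codon 5 TCC (Ser): 29.9 per 1000.
Codon 6 GGG (Gly): 11.7 per 1000.
Codon 7 CCG (Pro): 19.2 per 1000.
Lowest frequency is 11.7 at codon 6.

6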